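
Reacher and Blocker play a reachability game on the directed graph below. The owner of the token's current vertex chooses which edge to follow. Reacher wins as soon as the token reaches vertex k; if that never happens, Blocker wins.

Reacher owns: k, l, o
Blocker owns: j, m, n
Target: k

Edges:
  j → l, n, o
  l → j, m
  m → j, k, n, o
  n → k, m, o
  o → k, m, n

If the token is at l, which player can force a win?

A0 = {k}
A1: add {o} — o (Reacher) has o→k.
A2 = A1; e.g. j (Blocker) can still go to l. Fixed point.
l never enters the attractor, so Blocker can avoid the target forever.

Blocker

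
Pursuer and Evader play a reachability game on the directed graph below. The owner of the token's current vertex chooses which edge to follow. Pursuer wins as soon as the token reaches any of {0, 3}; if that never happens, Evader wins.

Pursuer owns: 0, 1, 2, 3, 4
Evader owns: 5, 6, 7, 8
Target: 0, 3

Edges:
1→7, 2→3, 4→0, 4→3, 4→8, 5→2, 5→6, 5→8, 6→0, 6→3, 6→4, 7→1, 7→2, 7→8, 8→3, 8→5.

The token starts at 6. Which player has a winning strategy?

Pursuer

A0 = {0, 3}
A1: add {2, 4} — 2 (Pursuer) has 2→3; 4 (Pursuer) has 4→0.
A2: add {6} — 6 (Evader): all of {0, 3, 4} already in.
A3 = A2; e.g. 1 (Pursuer) has no edge into A2. Fixed point.
6 ∈ A2, so Pursuer can force the target.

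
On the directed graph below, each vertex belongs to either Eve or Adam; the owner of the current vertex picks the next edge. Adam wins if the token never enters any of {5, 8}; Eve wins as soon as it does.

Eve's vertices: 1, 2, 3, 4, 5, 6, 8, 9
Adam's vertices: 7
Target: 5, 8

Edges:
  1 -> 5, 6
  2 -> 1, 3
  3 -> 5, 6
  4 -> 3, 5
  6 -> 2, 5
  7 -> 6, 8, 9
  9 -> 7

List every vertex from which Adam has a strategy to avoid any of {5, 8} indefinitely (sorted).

A0 = {5, 8}
A1: add {1, 3, 4, 6} — 1 (Eve) has 1→5; 3 (Eve) has 3→5; 4 (Eve) has 4→5; 6 (Eve) has 6→5.
A2: add {2} — 2 (Eve) has 2→1.
A3 = A2; e.g. 7 (Adam) can still go to 9. Fixed point.
Eve's attractor = {1, 2, 3, 4, 5, 6, 8}; Adam avoids the target exactly from the complement.

7, 9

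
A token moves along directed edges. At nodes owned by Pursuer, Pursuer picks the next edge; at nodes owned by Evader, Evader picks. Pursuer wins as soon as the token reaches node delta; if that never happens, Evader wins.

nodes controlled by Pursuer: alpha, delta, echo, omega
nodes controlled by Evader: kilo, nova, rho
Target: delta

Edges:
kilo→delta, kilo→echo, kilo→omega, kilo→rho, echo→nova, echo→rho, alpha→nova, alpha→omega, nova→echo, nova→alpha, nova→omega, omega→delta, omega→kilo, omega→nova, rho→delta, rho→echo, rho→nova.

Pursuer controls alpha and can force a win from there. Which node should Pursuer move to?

A0 = {delta}
A1: add {omega} — omega (Pursuer) has omega→delta.
A2: add {alpha} — alpha (Pursuer) has alpha→omega.
A3 = A2; e.g. kilo (Evader) can still go to echo. Fixed point.
From alpha, successor omega is in the attractor (rank 1); the other successor nova is not.

omega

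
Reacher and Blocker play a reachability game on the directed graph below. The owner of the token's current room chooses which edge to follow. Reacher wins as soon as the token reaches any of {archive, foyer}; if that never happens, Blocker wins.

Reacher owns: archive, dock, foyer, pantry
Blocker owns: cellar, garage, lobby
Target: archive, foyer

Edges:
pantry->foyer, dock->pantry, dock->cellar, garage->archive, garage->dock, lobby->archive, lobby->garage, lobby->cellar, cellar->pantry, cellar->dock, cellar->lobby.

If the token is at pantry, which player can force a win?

A0 = {archive, foyer}
A1: add {pantry} — pantry (Reacher) has pantry→foyer.
pantry ∈ A1, so Reacher can force the target.

Reacher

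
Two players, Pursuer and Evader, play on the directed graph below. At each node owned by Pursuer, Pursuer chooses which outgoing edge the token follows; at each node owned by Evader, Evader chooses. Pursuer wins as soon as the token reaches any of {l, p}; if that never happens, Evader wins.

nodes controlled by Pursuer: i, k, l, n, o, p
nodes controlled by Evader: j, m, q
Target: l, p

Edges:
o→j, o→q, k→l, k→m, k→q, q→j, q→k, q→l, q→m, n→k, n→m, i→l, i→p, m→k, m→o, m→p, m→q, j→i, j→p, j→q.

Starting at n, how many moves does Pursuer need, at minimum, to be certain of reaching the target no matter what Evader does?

2

A0 = {l, p}
A1: add {i, k} — i (Pursuer) has i→l; k (Pursuer) has k→l.
A2: add {n} — n (Pursuer) has n→k.
A3 = A2; e.g. j (Evader) can still go to q. Fixed point.
n enters the attractor at level 2, so Pursuer can force the target in 2 moves from there.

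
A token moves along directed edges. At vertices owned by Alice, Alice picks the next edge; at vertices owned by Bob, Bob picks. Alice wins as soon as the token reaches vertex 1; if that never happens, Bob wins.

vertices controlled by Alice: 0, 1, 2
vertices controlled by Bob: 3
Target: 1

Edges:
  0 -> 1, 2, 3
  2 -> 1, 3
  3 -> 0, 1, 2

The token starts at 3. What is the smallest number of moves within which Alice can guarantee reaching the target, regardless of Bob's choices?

A0 = {1}
A1: add {0, 2} — 0 (Alice) has 0→1; 2 (Alice) has 2→1.
A2: add {3} — 3 (Bob): all of {0, 1, 2} already in.
A2 = all vertices. Fixed point.
3 enters the attractor at level 2, so Alice can force the target in 2 moves from there.

2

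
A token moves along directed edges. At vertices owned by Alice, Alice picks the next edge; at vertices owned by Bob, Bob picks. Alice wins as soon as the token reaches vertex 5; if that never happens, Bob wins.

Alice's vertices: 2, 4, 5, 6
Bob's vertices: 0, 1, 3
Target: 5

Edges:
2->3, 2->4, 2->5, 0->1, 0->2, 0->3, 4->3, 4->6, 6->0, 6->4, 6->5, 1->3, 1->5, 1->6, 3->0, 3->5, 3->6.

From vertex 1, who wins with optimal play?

Bob

A0 = {5}
A1: add {2, 6} — 2 (Alice) has 2→5; 6 (Alice) has 6→5.
A2: add {4} — 4 (Alice) has 4→6.
A3 = A2; e.g. 0 (Bob) can still go to 1. Fixed point.
1 never enters the attractor, so Bob can avoid the target forever.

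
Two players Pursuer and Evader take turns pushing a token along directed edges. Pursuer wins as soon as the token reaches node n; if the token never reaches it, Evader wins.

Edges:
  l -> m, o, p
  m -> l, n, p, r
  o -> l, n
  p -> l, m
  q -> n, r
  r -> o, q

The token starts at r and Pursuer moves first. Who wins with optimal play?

Track states (vertex, player-to-move).
A0 = {(n,Pursuer), (n,Evader)}
A1: add {(m,Pursuer), (o,Pursuer), (q,Pursuer)}.
A2: add {(r,Evader)}.
A3 = A2; e.g. (l,Pursuer) stays out. (r,Pursuer) never enters ⇒ Evader avoids the target.

Evader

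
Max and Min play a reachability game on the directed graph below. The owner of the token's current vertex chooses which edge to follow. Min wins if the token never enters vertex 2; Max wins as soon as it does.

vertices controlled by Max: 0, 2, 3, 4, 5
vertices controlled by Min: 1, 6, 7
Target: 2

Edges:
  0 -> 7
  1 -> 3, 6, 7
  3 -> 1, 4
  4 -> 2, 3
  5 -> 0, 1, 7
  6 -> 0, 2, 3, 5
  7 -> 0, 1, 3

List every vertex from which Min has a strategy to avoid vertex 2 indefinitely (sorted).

A0 = {2}
A1: add {4} — 4 (Max) has 4→2.
A2: add {3} — 3 (Max) has 3→4.
A3 = A2; e.g. 0 (Max) has no edge into A2. Fixed point.
Max's attractor = {2, 3, 4}; Min avoids the target exactly from the complement.

0, 1, 5, 6, 7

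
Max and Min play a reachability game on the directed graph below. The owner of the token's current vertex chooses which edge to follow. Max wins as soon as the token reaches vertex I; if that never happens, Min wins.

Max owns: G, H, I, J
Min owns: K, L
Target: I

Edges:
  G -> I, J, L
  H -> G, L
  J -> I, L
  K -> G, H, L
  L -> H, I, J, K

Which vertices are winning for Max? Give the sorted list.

G, H, I, J

A0 = {I}
A1: add {G, J} — G (Max) has G→I; J (Max) has J→I.
A2: add {H} — H (Max) has H→G.
A3 = A2; e.g. K (Min) can still go to L. Fixed point.
Max's winning region = {G, H, I, J}.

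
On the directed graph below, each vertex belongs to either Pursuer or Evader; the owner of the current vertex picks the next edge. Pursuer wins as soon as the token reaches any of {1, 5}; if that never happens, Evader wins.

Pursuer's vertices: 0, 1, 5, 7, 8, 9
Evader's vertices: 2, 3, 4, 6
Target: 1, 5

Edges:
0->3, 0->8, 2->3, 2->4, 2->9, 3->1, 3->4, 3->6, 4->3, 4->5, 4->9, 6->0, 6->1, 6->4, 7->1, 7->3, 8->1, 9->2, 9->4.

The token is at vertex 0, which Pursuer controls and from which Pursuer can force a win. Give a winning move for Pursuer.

A0 = {1, 5}
A1: add {7, 8} — 7 (Pursuer) has 7→1; 8 (Pursuer) has 8→1.
A2: add {0} — 0 (Pursuer) has 0→8.
A3 = A2; e.g. 2 (Evader) can still go to 3. Fixed point.
From 0, successor 8 is in the attractor (rank 1); the other successor 3 is not.

8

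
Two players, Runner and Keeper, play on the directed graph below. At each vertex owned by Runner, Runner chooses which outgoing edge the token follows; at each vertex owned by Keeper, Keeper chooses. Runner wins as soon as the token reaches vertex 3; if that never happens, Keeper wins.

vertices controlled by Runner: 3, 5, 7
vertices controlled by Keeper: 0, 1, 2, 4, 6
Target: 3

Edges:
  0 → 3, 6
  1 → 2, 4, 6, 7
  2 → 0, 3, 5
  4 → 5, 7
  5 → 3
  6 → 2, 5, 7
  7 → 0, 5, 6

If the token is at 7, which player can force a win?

A0 = {3}
A1: add {5} — 5 (Runner) has 5→3.
A2: add {7} — 7 (Runner) has 7→5.
7 ∈ A2, so Runner can force the target.

Runner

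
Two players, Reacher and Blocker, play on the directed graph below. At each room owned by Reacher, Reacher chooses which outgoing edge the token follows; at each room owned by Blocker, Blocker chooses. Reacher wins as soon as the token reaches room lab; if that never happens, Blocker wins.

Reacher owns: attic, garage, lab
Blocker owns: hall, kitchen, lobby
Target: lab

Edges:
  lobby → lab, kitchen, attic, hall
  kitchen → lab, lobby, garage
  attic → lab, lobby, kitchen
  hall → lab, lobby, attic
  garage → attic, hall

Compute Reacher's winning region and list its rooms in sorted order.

attic, garage, lab

A0 = {lab}
A1: add {attic} — attic (Reacher) has attic→lab.
A2: add {garage} — garage (Reacher) has garage→attic.
A3 = A2; e.g. lobby (Blocker) can still go to kitchen. Fixed point.
Reacher's winning region = {attic, garage, lab}.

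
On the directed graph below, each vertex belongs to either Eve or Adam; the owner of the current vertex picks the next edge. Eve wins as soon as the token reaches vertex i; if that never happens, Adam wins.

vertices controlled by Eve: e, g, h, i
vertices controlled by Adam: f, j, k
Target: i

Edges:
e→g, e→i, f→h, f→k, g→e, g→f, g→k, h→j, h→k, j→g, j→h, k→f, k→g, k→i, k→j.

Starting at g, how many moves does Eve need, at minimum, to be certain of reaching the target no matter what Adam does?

A0 = {i}
A1: add {e} — e (Eve) has e→i.
A2: add {g} — g (Eve) has g→e.
A3 = A2; e.g. f (Adam) can still go to h. Fixed point.
g enters the attractor at level 2, so Eve can force the target in 2 moves from there.

2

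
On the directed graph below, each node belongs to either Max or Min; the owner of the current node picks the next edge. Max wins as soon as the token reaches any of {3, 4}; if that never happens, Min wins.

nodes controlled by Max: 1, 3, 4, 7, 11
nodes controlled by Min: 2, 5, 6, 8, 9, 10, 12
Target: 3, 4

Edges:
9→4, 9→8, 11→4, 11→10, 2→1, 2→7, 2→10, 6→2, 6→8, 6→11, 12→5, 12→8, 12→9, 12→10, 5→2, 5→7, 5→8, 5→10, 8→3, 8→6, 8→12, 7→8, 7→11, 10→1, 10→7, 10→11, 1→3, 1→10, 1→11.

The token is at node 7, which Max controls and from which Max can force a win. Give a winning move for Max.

11

A0 = {3, 4}
A1: add {1, 11} — 1 (Max) has 1→3; 11 (Max) has 11→4.
A2: add {7} — 7 (Max) has 7→11.
A3: add {10} — 10 (Min): all of {1, 7, 11} already in.
A4: add {2} — 2 (Min): all of {1, 7, 10} already in.
A5 = A4; e.g. 5 (Min) can still go to 8. Fixed point.
From 7, successor 11 is in the attractor (rank 1); the other successor 8 is not.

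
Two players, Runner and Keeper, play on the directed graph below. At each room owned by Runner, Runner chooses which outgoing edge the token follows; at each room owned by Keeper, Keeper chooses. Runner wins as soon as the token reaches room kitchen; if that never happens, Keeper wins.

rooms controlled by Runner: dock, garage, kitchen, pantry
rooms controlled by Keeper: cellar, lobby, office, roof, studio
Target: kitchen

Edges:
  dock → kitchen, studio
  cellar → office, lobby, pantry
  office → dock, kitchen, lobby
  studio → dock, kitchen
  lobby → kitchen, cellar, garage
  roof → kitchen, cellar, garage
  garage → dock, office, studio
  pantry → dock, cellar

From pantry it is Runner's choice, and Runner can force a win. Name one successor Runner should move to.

dock

A0 = {kitchen}
A1: add {dock} — dock (Runner) has dock→kitchen.
A2: add {garage, pantry, studio} — studio (Keeper): all of {dock, kitchen} already in; garage (Runner) has garage→dock; pantry (Runner) has pantry→dock.
A3 = A2; e.g. cellar (Keeper) can still go to office. Fixed point.
From pantry, successor dock is in the attractor (rank 1); the other successor cellar is not.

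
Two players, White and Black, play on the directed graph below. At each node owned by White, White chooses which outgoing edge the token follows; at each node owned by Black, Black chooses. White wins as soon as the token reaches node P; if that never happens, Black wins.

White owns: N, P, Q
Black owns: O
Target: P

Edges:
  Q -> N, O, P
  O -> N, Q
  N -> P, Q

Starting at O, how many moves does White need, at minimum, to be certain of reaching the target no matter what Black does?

A0 = {P}
A1: add {N, Q} — N (White) has N→P; Q (White) has Q→P.
A2: add {O} — O (Black): all of {N, Q} already in.
A2 = all vertices. Fixed point.
O enters the attractor at level 2, so White can force the target in 2 moves from there.

2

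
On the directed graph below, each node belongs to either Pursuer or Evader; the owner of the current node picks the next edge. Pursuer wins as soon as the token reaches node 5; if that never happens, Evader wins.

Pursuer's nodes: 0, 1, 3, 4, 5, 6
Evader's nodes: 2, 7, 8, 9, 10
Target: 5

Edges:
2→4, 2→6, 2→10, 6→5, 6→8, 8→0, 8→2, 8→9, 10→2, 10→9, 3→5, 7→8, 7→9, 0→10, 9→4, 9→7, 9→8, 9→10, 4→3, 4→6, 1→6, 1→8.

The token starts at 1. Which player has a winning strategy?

A0 = {5}
A1: add {3, 6} — 3 (Pursuer) has 3→5; 6 (Pursuer) has 6→5.
A2: add {1, 4} — 1 (Pursuer) has 1→6; 4 (Pursuer) has 4→3.
A3 = A2; e.g. 0 (Pursuer) has no edge into A2. Fixed point.
1 ∈ A2, so Pursuer can force the target.

Pursuer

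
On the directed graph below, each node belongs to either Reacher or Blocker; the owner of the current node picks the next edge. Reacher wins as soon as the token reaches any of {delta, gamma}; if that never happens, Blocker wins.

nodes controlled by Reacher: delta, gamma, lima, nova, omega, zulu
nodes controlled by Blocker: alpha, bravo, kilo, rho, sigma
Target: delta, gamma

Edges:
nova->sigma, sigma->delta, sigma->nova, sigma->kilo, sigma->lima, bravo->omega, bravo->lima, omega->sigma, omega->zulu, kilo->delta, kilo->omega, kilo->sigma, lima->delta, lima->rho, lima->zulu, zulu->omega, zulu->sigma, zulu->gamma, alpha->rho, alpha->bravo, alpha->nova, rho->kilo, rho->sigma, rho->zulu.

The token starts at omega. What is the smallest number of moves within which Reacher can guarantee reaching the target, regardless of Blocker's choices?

2

A0 = {delta, gamma}
A1: add {lima, zulu} — lima (Reacher) has lima→delta; zulu (Reacher) has zulu→gamma.
A2: add {omega} — omega (Reacher) has omega→zulu.
omega enters the attractor at level 2, so Reacher can force the target in 2 moves from there.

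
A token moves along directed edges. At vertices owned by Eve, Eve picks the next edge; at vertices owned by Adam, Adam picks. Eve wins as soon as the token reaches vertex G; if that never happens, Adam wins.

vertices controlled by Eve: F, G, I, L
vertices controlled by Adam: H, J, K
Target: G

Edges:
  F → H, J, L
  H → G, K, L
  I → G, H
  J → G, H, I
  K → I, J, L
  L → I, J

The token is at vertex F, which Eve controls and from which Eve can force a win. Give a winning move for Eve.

A0 = {G}
A1: add {I} — I (Eve) has I→G.
A2: add {L} — L (Eve) has L→I.
A3: add {F} — F (Eve) has F→L.
A4 = A3; e.g. H (Adam) can still go to K. Fixed point.
From F, successor L is in the attractor (rank 2); the other successors H, J are not.

L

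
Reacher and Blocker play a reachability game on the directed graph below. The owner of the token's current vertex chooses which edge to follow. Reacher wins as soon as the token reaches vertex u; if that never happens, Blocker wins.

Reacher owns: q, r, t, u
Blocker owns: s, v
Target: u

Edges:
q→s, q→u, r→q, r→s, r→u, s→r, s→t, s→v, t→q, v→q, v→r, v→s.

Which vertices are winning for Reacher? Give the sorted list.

q, r, t, u

A0 = {u}
A1: add {q, r} — q (Reacher) has q→u; r (Reacher) has r→u.
A2: add {t} — t (Reacher) has t→q.
A3 = A2; e.g. s (Blocker) can still go to v. Fixed point.
Reacher's winning region = {q, r, t, u}.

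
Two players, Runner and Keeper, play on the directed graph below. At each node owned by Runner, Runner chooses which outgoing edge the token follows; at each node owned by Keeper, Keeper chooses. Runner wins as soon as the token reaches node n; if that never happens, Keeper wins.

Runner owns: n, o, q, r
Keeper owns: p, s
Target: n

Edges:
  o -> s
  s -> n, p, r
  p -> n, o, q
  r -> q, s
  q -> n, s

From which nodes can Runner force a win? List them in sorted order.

n, q, r

A0 = {n}
A1: add {q} — q (Runner) has q→n.
A2: add {r} — r (Runner) has r→q.
A3 = A2; e.g. o (Runner) has no edge into A2. Fixed point.
Runner's winning region = {n, q, r}.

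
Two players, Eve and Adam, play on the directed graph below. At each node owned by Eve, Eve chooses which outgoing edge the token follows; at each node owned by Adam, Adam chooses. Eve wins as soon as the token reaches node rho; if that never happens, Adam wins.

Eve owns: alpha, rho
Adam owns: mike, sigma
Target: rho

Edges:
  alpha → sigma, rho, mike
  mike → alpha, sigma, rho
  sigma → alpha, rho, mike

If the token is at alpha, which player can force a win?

Eve

A0 = {rho}
A1: add {alpha} — alpha (Eve) has alpha→rho.
A2 = A1; e.g. sigma (Adam) can still go to mike. Fixed point.
alpha ∈ A1, so Eve can force the target.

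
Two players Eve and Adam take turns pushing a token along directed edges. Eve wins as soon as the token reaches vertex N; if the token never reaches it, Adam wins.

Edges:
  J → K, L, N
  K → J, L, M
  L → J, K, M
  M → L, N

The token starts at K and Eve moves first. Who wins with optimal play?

Adam

Track states (vertex, player-to-move).
A0 = {(N,Eve), (N,Adam)}
A1: add {(J,Eve), (M,Eve)}.
A2 = A1; e.g. (J,Adam) stays out. (K,Eve) never enters ⇒ Adam avoids the target.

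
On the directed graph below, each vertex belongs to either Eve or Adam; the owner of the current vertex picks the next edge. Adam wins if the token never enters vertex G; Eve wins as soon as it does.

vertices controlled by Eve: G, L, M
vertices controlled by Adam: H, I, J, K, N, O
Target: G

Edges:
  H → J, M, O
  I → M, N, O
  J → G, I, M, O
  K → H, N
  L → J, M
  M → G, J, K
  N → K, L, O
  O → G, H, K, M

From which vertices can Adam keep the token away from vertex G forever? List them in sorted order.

A0 = {G}
A1: add {M} — M (Eve) has M→G.
A2: add {L} — L (Eve) has L→M.
A3 = A2; e.g. H (Adam) can still go to J. Fixed point.
Eve's attractor = {G, L, M}; Adam avoids the target exactly from the complement.

H, I, J, K, N, O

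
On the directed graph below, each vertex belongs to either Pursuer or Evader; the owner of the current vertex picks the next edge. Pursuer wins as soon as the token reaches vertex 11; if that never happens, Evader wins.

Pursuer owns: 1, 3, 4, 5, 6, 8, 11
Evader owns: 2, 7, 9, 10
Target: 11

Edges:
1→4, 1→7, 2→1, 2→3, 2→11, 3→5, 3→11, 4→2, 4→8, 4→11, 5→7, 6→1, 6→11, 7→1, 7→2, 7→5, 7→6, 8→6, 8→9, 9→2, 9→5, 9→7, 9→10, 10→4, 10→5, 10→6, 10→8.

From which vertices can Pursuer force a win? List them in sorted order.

A0 = {11}
A1: add {3, 4, 6} — 3 (Pursuer) has 3→11; 4 (Pursuer) has 4→11; 6 (Pursuer) has 6→11.
A2: add {1, 8} — 1 (Pursuer) has 1→4; 8 (Pursuer) has 8→6.
A3: add {2} — 2 (Evader): all of {1, 3, 11} already in.
A4 = A3; e.g. 5 (Pursuer) has no edge into A3. Fixed point.
Pursuer's winning region = {1, 2, 3, 4, 6, 8, 11}.

1, 2, 3, 4, 6, 8, 11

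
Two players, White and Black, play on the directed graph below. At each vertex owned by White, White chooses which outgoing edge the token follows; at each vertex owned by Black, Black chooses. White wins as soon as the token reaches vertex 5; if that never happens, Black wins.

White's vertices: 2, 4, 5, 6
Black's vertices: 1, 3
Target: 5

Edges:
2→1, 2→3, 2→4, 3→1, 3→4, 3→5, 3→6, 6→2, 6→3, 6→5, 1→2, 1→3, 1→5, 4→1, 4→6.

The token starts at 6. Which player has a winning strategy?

White

A0 = {5}
A1: add {6} — 6 (White) has 6→5.
6 ∈ A1, so White can force the target.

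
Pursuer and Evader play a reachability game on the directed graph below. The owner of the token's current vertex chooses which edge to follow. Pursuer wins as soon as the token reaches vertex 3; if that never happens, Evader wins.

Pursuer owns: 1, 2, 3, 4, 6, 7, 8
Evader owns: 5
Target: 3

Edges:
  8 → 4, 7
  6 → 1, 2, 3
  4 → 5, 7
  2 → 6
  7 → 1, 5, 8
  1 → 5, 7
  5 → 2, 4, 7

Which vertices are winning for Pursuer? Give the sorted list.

2, 3, 6

A0 = {3}
A1: add {6} — 6 (Pursuer) has 6→3.
A2: add {2} — 2 (Pursuer) has 2→6.
A3 = A2; e.g. 1 (Pursuer) has no edge into A2. Fixed point.
Pursuer's winning region = {2, 3, 6}.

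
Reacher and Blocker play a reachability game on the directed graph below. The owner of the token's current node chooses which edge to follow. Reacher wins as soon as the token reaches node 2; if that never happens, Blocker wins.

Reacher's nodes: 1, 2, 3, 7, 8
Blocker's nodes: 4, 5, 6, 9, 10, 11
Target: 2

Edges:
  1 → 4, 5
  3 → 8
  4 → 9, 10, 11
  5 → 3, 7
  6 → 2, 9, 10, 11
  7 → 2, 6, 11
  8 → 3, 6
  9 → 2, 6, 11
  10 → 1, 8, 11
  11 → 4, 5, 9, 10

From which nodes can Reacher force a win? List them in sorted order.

A0 = {2}
A1: add {7} — 7 (Reacher) has 7→2.
A2 = A1; e.g. 1 (Reacher) has no edge into A1. Fixed point.
Reacher's winning region = {2, 7}.

2, 7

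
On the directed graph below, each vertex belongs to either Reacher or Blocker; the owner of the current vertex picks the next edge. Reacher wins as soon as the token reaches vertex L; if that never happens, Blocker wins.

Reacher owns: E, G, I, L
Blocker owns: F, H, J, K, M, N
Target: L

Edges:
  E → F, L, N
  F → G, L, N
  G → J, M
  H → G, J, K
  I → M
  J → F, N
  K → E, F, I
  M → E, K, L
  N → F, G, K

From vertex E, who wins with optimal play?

Reacher

A0 = {L}
A1: add {E} — E (Reacher) has E→L.
A2 = A1; e.g. F (Blocker) can still go to G. Fixed point.
E ∈ A1, so Reacher can force the target.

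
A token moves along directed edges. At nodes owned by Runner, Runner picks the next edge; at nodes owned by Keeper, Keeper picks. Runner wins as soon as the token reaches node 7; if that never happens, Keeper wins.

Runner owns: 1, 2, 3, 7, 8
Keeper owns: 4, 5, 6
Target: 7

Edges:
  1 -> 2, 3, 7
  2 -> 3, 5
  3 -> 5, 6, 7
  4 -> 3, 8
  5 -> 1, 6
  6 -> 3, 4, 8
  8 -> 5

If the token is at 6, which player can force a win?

Keeper

A0 = {7}
A1: add {1, 3} — 1 (Runner) has 1→7; 3 (Runner) has 3→7.
A2: add {2} — 2 (Runner) has 2→3.
A3 = A2; e.g. 4 (Keeper) can still go to 8. Fixed point.
6 never enters the attractor, so Keeper can avoid the target forever.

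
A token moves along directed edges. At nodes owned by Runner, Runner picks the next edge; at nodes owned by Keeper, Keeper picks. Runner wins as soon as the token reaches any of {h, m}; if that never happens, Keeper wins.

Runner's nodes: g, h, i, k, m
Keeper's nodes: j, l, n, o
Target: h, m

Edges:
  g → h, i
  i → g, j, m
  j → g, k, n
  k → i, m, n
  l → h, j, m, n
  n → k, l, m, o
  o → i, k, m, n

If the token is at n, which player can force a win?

A0 = {h, m}
A1: add {g, i, k} — g (Runner) has g→h; i (Runner) has i→m; k (Runner) has k→m.
A2 = A1; e.g. j (Keeper) can still go to n. Fixed point.
n never enters the attractor, so Keeper can avoid the target forever.

Keeper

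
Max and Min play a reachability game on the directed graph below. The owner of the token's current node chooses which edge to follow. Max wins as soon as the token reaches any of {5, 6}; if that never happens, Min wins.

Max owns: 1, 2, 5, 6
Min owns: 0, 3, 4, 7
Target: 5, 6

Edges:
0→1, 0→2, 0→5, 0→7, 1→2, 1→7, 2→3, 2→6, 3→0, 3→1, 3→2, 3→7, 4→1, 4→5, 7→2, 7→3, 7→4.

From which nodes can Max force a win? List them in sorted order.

1, 2, 4, 5, 6

A0 = {5, 6}
A1: add {2} — 2 (Max) has 2→6.
A2: add {1} — 1 (Max) has 1→2.
A3: add {4} — 4 (Min): all of {1, 5} already in.
A4 = A3; e.g. 0 (Min) can still go to 7. Fixed point.
Max's winning region = {1, 2, 4, 5, 6}.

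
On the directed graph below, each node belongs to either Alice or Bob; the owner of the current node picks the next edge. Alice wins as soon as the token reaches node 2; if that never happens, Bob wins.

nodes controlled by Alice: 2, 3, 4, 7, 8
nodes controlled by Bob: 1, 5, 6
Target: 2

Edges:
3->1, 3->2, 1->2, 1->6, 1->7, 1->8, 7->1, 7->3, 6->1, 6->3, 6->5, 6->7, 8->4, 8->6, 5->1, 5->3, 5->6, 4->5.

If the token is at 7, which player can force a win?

Alice

A0 = {2}
A1: add {3} — 3 (Alice) has 3→2.
A2: add {7} — 7 (Alice) has 7→3.
A3 = A2; e.g. 1 (Bob) can still go to 6. Fixed point.
7 ∈ A2, so Alice can force the target.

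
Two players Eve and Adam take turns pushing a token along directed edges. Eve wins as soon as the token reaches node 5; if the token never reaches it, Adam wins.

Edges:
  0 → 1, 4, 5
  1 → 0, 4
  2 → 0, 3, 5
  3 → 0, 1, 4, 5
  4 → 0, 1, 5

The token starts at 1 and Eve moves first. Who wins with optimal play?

Adam

Track states (vertex, player-to-move).
A0 = {(5,Eve), (5,Adam)}
A1: add {(0,Eve), (2,Eve), (3,Eve), (4,Eve)}.
A2: add {(1,Adam), (2,Adam)}.
A3 = A2; e.g. (0,Adam) stays out. (1,Eve) never enters ⇒ Adam avoids the target.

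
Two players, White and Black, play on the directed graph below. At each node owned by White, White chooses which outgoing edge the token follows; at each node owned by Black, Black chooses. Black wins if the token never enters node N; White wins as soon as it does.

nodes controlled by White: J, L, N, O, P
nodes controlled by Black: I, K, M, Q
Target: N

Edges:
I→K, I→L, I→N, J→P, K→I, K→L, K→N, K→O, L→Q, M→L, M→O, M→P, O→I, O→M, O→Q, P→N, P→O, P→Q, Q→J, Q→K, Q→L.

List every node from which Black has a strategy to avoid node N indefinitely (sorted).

A0 = {N}
A1: add {P} — P (White) has P→N.
A2: add {J} — J (White) has J→P.
A3 = A2; e.g. I (Black) can still go to K. Fixed point.
White's attractor = {J, N, P}; Black avoids the target exactly from the complement.

I, K, L, M, O, Q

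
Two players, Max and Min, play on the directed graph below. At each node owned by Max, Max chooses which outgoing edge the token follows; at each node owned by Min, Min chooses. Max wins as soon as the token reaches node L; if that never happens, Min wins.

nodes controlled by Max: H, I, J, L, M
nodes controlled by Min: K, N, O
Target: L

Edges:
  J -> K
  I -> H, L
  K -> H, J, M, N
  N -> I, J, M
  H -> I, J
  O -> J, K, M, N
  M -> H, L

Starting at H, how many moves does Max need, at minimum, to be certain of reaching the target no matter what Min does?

2

A0 = {L}
A1: add {I, M} — I (Max) has I→L; M (Max) has M→L.
A2: add {H} — H (Max) has H→I.
A3 = A2; e.g. J (Max) has no edge into A2. Fixed point.
H enters the attractor at level 2, so Max can force the target in 2 moves from there.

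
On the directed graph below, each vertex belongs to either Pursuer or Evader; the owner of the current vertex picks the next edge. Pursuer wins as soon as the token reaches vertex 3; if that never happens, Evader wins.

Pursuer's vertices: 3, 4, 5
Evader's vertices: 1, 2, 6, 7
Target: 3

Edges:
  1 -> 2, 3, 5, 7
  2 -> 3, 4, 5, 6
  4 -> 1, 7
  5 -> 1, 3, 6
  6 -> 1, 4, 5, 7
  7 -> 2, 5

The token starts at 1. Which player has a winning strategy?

Evader

A0 = {3}
A1: add {5} — 5 (Pursuer) has 5→3.
A2 = A1; e.g. 1 (Evader) can still go to 2. Fixed point.
1 never enters the attractor, so Evader can avoid the target forever.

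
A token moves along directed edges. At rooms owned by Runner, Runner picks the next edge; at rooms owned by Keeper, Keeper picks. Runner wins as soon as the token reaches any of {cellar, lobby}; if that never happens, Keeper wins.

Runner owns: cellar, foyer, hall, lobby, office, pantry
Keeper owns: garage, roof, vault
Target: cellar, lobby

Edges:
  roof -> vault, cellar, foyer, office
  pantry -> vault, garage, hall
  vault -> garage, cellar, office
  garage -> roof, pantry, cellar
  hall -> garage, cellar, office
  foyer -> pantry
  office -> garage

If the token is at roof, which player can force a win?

Keeper

A0 = {cellar, lobby}
A1: add {hall} — hall (Runner) has hall→cellar.
A2: add {pantry} — pantry (Runner) has pantry→hall.
A3: add {foyer} — foyer (Runner) has foyer→pantry.
A4 = A3; e.g. roof (Keeper) can still go to vault. Fixed point.
roof never enters the attractor, so Keeper can avoid the target forever.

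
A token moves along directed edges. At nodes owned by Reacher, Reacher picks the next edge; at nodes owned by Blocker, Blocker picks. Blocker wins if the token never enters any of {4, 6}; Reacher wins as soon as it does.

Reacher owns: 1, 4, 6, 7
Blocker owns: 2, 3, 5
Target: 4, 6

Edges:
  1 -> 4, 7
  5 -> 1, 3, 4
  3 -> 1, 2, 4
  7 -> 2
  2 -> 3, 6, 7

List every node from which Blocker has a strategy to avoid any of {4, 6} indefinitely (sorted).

2, 3, 5, 7

A0 = {4, 6}
A1: add {1} — 1 (Reacher) has 1→4.
A2 = A1; e.g. 2 (Blocker) can still go to 3. Fixed point.
Reacher's attractor = {1, 4, 6}; Blocker avoids the target exactly from the complement.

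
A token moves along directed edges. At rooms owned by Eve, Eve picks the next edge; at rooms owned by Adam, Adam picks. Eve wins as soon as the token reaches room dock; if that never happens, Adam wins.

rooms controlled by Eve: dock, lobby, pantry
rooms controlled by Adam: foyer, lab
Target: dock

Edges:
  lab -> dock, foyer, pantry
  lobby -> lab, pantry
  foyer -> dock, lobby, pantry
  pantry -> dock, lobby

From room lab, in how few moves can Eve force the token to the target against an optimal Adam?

4

A0 = {dock}
A1: add {pantry} — pantry (Eve) has pantry→dock.
A2: add {lobby} — lobby (Eve) has lobby→pantry.
A3: add {foyer} — foyer (Adam): all of {dock, lobby, pantry} already in.
A4: add {lab} — lab (Adam): all of {dock, foyer, pantry} already in.
A4 = all vertices. Fixed point.
lab enters the attractor at level 4, so Eve can force the target in 4 moves from there.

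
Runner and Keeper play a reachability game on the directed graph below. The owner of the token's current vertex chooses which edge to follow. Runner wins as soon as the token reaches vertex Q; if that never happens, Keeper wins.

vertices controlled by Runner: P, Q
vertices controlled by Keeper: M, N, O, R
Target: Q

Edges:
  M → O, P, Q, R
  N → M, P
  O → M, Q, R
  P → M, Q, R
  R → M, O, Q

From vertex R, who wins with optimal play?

Keeper

A0 = {Q}
A1: add {P} — P (Runner) has P→Q.
A2 = A1; e.g. M (Keeper) can still go to O. Fixed point.
R never enters the attractor, so Keeper can avoid the target forever.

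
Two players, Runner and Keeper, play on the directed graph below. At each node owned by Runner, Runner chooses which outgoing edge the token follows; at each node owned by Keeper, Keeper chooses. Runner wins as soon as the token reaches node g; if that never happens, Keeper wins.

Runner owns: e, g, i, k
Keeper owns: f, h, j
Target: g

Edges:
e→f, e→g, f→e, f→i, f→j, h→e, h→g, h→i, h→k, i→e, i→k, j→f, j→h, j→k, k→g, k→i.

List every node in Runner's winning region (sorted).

A0 = {g}
A1: add {e, k} — e (Runner) has e→g; k (Runner) has k→g.
A2: add {i} — i (Runner) has i→e.
A3: add {h} — h (Keeper): all of {e, g, i, k} already in.
A4 = A3; e.g. f (Keeper) can still go to j. Fixed point.
Runner's winning region = {e, g, h, i, k}.

e, g, h, i, k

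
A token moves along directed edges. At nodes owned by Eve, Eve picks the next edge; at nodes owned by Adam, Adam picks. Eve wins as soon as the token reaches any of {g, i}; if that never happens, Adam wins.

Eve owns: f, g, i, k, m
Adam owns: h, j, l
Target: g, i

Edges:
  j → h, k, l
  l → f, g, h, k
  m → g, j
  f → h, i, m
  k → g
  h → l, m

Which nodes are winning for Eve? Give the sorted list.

A0 = {g, i}
A1: add {f, k, m} — f (Eve) has f→i; k (Eve) has k→g; m (Eve) has m→g.
A2 = A1; e.g. h (Adam) can still go to l. Fixed point.
Eve's winning region = {f, g, i, k, m}.

f, g, i, k, m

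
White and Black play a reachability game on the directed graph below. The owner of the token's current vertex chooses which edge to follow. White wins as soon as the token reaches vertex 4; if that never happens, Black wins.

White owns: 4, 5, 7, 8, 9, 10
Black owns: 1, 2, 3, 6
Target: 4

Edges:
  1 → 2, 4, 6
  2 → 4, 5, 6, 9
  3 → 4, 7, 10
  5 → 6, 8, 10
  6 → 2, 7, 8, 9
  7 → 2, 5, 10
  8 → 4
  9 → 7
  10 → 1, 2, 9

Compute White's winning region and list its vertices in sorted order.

3, 4, 5, 7, 8, 9, 10

A0 = {4}
A1: add {8} — 8 (White) has 8→4.
A2: add {5} — 5 (White) has 5→8.
A3: add {7} — 7 (White) has 7→5.
A4: add {9} — 9 (White) has 9→7.
A5: add {10} — 10 (White) has 10→9.
A6: add {3} — 3 (Black): all of {4, 7, 10} already in.
A7 = A6; e.g. 1 (Black) can still go to 2. Fixed point.
White's winning region = {3, 4, 5, 7, 8, 9, 10}.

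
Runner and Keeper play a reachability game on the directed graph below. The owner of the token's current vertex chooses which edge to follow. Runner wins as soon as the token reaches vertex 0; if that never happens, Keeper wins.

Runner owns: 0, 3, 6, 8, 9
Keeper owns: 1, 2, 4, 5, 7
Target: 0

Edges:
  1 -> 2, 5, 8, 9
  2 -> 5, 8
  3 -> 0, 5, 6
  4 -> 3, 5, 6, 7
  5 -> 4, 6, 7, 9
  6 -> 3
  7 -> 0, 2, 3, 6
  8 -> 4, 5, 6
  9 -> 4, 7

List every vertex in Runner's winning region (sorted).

0, 3, 6, 8

A0 = {0}
A1: add {3} — 3 (Runner) has 3→0.
A2: add {6} — 6 (Runner) has 6→3.
A3: add {8} — 8 (Runner) has 8→6.
A4 = A3; e.g. 1 (Keeper) can still go to 2. Fixed point.
Runner's winning region = {0, 3, 6, 8}.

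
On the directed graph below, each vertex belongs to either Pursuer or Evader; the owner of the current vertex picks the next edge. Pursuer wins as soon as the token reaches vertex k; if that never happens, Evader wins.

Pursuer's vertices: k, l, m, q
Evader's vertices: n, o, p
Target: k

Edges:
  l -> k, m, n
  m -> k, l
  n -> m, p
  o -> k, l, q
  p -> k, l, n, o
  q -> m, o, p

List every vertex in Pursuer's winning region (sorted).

A0 = {k}
A1: add {l, m} — l (Pursuer) has l→k; m (Pursuer) has m→k.
A2: add {q} — q (Pursuer) has q→m.
A3: add {o} — o (Evader): all of {k, l, q} already in.
A4 = A3; e.g. n (Evader) can still go to p. Fixed point.
Pursuer's winning region = {k, l, m, o, q}.

k, l, m, o, q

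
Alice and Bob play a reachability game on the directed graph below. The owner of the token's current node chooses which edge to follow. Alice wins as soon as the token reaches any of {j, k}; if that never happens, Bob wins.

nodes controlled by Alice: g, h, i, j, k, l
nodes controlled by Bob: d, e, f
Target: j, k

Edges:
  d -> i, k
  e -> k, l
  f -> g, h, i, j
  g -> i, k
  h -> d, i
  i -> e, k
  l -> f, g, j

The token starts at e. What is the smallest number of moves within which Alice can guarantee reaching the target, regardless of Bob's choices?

A0 = {j, k}
A1: add {g, i, l} — g (Alice) has g→k; i (Alice) has i→k; l (Alice) has l→j.
A2: add {d, e, h} — d (Bob): all of {i, k} already in; e (Bob): all of {k, l} already in; h (Alice) has h→i.
e enters the attractor at level 2, so Alice can force the target in 2 moves from there.

2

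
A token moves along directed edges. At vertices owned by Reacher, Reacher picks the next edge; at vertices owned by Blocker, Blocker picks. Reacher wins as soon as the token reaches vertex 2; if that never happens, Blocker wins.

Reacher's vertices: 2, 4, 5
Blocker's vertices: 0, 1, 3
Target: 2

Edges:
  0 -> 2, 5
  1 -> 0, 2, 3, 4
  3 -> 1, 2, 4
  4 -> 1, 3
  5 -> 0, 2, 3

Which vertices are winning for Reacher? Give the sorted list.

0, 2, 5

A0 = {2}
A1: add {5} — 5 (Reacher) has 5→2.
A2: add {0} — 0 (Blocker): all of {2, 5} already in.
A3 = A2; e.g. 1 (Blocker) can still go to 3. Fixed point.
Reacher's winning region = {0, 2, 5}.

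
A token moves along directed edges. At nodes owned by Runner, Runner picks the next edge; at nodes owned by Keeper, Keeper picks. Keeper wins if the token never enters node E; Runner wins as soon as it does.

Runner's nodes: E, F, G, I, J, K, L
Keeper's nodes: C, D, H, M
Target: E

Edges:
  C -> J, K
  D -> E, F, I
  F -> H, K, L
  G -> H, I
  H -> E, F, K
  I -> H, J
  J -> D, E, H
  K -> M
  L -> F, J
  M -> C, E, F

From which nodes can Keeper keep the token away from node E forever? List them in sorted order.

A0 = {E}
A1: add {J} — J (Runner) has J→E.
A2: add {I, L} — I (Runner) has I→J; L (Runner) has L→J.
A3: add {F, G} — F (Runner) has F→L; G (Runner) has G→I.
A4: add {D} — D (Keeper): all of {E, F, I} already in.
A5 = A4; e.g. C (Keeper) can still go to K. Fixed point.
Runner's attractor = {D, E, F, G, I, J, L}; Keeper avoids the target exactly from the complement.

C, H, K, M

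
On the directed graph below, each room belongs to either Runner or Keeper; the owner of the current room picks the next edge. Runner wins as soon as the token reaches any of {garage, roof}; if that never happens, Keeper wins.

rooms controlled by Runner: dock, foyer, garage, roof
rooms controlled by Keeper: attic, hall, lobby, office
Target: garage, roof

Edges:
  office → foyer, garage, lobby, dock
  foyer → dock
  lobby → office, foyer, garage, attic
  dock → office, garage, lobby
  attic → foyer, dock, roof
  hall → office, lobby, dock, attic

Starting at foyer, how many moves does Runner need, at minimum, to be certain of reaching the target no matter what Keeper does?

2

A0 = {garage, roof}
A1: add {dock} — dock (Runner) has dock→garage.
A2: add {foyer} — foyer (Runner) has foyer→dock.
foyer enters the attractor at level 2, so Runner can force the target in 2 moves from there.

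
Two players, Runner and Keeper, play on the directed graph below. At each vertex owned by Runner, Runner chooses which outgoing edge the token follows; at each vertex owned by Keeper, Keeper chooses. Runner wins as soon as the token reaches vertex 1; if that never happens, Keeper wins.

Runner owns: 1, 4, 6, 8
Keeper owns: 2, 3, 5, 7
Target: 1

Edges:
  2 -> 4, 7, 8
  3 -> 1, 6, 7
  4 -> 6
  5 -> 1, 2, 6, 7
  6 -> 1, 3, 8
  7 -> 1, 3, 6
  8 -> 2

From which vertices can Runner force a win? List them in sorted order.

1, 4, 6

A0 = {1}
A1: add {6} — 6 (Runner) has 6→1.
A2: add {4} — 4 (Runner) has 4→6.
A3 = A2; e.g. 2 (Keeper) can still go to 7. Fixed point.
Runner's winning region = {1, 4, 6}.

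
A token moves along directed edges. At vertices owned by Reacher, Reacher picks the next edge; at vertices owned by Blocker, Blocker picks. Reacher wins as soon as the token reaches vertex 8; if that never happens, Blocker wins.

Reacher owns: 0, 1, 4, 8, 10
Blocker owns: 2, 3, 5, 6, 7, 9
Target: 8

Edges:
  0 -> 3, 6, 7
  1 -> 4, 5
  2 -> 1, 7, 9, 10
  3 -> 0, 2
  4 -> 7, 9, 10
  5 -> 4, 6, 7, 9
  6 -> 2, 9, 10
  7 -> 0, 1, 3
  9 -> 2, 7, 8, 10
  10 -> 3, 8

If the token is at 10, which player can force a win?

Reacher

A0 = {8}
A1: add {10} — 10 (Reacher) has 10→8.
10 ∈ A1, so Reacher can force the target.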